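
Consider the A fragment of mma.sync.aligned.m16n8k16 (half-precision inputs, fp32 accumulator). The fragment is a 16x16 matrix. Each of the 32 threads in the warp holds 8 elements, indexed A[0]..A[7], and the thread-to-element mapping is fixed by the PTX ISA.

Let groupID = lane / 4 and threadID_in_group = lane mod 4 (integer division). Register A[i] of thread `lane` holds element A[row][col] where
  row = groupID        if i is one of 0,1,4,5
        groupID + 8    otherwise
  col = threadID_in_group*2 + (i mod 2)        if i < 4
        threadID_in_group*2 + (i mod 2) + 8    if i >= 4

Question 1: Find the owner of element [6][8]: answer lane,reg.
r=6->g=6,rb=0  c=8->cb=1,t=0,b0=0
L=6*4+0=24  i=1*4+0*2+0=4

24,4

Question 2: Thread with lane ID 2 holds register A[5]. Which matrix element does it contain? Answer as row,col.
lane 2: G=0 (2/4), T=2 (2%4)
i=5: r=0+0=0, c=2*2+1+8=13

0,13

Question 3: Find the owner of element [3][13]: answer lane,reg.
14,5

r=3->g=3,rb=0  c=13->cb=1,t=2,b0=1
L=3*4+2=14  i=1*4+0*2+1=5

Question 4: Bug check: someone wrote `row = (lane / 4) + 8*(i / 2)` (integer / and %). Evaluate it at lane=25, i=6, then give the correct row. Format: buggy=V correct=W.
`(lane / 4) + 8*(i / 2)`[25,6]->30
L=25->g=25>>2=6, t=25&3=1
[6]->row 6+8=14  col 1·2+0+8=10
row: 30 vs 14

buggy=30 correct=14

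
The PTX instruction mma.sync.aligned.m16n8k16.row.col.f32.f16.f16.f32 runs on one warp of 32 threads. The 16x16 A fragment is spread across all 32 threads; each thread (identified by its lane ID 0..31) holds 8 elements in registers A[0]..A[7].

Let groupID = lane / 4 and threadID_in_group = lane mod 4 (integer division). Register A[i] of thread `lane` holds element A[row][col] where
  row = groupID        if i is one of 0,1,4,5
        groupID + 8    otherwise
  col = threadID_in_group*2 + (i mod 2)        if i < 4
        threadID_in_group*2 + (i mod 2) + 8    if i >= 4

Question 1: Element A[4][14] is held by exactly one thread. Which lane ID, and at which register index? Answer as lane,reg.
r=4→G=4,rhi=0  c=14→chi=1,T=3,p=0
L=4*4+3=19  i=1*4+0*2+0=4

19,4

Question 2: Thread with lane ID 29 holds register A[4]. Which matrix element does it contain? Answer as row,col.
7,10

L=29=>grp=29>>2=7, tig=29&3=1
[4]=>row 7+0=7  col 1·2+0+8=10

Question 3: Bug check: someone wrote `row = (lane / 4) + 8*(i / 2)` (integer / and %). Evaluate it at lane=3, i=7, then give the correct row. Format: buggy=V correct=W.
`(lane / 4) + 8*(i / 2)`[3,7]→24
L=3→G=3>>2=0, T=3&3=3
[7]→row 0+8=8  col 3·2+1+8=15
row: 24 vs 8

buggy=24 correct=8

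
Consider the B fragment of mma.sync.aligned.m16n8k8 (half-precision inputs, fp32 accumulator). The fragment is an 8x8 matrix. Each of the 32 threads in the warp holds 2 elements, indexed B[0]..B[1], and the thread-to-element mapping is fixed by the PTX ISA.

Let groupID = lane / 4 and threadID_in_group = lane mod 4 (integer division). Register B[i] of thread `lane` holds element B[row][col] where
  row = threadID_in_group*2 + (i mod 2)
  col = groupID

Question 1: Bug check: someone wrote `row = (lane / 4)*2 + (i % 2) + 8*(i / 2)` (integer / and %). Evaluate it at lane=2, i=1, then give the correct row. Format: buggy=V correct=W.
buggy=1 correct=5

`(lane / 4)*2 + (i % 2) + 8*(i / 2)`[2,1]->1
lane 2: gid=0 (2/4), tid=2 (2%4)
i=1: r=2*2+1=5, c=gid=0
row: 1 vs 5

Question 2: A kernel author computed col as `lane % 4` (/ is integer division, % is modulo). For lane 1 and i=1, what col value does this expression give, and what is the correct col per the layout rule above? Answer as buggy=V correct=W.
buggy=1 correct=0

`lane % 4`[1,1]->1
L=1->gid=1>>2=0, tid=1&3=1
[1]->row 1·2+1=3  col gid=0
col: 1 vs 0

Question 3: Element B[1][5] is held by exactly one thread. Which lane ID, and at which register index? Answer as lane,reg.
20,1

c=5→G=5  r=1→T=0,p=1
L=5*4+0=20  i=1=1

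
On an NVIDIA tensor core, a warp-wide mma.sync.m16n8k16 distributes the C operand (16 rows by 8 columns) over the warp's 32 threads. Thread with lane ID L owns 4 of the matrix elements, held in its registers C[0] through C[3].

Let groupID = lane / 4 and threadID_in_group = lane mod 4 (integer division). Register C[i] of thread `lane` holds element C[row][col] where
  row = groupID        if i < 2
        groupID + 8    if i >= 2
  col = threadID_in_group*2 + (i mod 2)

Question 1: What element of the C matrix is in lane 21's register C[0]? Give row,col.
lane 21: grp=5 (21/4), tig=1 (21%4)
i=0: r=5+0=5, c=1*2+0=2

5,2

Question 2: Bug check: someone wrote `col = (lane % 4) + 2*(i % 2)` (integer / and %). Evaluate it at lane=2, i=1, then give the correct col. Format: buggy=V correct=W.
`(lane % 4) + 2*(i % 2)`[2,1]->4
2: g=0,t=2
[1] (0+0,2*2+1) = (0,5)
col: 4 vs 5

buggy=4 correct=5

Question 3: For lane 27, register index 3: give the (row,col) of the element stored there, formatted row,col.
14,7

lane 27: gr=6 (27/4), th=3 (27%4)
i=3: r=6+8=14, c=3*2+1=7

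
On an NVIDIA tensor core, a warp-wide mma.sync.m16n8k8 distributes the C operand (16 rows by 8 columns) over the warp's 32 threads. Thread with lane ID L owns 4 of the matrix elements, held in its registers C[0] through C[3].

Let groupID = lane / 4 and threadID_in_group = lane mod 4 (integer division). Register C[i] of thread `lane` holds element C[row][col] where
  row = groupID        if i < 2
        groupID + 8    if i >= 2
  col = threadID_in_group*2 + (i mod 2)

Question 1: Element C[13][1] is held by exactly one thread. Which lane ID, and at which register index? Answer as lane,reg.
20,3

r=13→G=5,rhi=1  c=1→T=0,p=1
L=5*4+0=20  i=1*2+1=3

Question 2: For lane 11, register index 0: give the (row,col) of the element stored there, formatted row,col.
2,6

lane 11: grp=2 (11/4), tig=3 (11%4)
i=0: r=2+0=2, c=3*2+0=6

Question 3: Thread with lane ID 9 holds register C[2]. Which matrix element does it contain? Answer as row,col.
lane 9->9/4=2, 9 mod 4=1
i=2  r:2+8->10  c:2·1+0->2

10,2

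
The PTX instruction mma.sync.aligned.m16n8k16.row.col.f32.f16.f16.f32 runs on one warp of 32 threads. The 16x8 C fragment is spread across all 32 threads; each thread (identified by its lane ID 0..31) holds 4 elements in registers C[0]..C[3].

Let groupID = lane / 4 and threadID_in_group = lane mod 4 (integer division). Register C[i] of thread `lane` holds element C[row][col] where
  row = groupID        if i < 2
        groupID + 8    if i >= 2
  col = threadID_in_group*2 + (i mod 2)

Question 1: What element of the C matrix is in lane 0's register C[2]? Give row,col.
lane 0: grp=0 (0/4), tig=0 (0%4)
i=2: r=0+8=8, c=0*2+0=0

8,0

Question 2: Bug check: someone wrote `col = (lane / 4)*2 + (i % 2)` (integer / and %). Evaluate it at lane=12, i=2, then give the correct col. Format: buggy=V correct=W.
`(lane / 4)*2 + (i % 2)`[12,2]=>6
lane 12=>12/4=3, 12 mod 4=0
i=2  r:3+8=>11  c:2·0+0=>0
col: 6 vs 0

buggy=6 correct=0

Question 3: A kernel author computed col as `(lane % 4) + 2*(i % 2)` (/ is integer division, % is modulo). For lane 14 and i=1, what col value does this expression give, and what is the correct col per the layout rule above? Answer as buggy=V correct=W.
buggy=4 correct=5

`(lane % 4) + 2*(i % 2)`[14,1]⇒4
lane 14: gr=3 (14/4), th=2 (14%4)
i=1: r=3+0=3, c=2*2+1=5
col: 4 vs 5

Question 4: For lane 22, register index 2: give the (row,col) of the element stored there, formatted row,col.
22: G=5,T=2
[2] (5+8,2*2+0) = (13,4)

13,4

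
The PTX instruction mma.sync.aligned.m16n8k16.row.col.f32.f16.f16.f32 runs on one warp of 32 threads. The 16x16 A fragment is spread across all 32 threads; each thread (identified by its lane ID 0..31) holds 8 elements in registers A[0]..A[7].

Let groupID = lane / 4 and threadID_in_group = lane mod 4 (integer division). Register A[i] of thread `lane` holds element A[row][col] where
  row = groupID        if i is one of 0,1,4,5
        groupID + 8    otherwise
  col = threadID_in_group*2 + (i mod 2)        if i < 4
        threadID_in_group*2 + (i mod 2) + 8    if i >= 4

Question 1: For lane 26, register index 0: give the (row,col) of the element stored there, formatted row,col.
lane 26->26/4=6, 26 mod 4=2
i=0  r:6+0->6  c:2·2+0+0->4

6,4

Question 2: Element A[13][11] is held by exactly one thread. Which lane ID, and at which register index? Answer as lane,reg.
r=13⇒gr=5,Rb=1  c=11⇒Cb=1,th=1,odd=1
L=5*4+1=21  i=1*4+1*2+1=7

21,7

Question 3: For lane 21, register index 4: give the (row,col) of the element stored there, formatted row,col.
5,10

21: gid=5,tid=1
[4] (5+0,1*2+0+8) = (5,10)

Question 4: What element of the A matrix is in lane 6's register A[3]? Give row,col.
9,5

L=6->g=6>>2=1, t=6&3=2
[3]->row 1+8=9  col 2·2+1+0=5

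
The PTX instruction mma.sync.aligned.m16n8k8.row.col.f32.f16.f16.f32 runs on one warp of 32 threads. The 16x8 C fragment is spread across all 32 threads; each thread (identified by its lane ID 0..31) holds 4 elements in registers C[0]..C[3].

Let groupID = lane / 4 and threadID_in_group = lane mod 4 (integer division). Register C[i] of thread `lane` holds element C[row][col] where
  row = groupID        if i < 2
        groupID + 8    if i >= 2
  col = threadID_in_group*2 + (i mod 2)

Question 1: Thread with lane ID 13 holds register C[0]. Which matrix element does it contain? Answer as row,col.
L=13->gid=13>>2=3, tid=13&3=1
[0]->row 3+0=3  col 1·2+0=2

3,2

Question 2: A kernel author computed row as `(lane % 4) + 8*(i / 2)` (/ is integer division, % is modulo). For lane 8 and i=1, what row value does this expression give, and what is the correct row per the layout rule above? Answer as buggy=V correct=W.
`(lane % 4) + 8*(i / 2)`[8,1]⇒0
L=8⇒gr=8>>2=2, th=8&3=0
[1]⇒row 2+0=2  col 0·2+1=1
row: 0 vs 2

buggy=0 correct=2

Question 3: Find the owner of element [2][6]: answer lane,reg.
r:2=>grp=2,rB=0  c:6=>tig=3,lo=0
L=2*4+3=11  i=0*2+0=0

11,0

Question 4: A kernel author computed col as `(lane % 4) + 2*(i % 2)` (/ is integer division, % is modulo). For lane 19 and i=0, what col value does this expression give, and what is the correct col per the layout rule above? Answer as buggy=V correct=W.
buggy=3 correct=6

`(lane % 4) + 2*(i % 2)`[19,0]⇒3
L=19⇒gr=19>>2=4, th=19&3=3
[0]⇒row 4+0=4  col 3·2+0=6
col: 3 vs 6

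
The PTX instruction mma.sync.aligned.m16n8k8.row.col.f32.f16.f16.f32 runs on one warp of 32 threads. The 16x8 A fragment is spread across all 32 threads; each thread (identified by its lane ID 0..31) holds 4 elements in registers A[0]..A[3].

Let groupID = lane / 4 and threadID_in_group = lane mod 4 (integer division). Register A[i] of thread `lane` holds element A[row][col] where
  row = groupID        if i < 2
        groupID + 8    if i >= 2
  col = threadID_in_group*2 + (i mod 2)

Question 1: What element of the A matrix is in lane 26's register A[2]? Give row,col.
lane 26->26/4=6, 26 mod 4=2
i=2  r:6+8->14  c:2·2+0->4

14,4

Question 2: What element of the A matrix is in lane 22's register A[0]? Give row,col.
lane 22->22/4=5, 22 mod 4=2
i=0  r:5+0->5  c:2·2+0->4

5,4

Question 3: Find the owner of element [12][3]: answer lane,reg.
r=12⇒gr=4,Rb=1  c=3⇒th=1,odd=1
L=4*4+1=17  i=1*2+1=3

17,3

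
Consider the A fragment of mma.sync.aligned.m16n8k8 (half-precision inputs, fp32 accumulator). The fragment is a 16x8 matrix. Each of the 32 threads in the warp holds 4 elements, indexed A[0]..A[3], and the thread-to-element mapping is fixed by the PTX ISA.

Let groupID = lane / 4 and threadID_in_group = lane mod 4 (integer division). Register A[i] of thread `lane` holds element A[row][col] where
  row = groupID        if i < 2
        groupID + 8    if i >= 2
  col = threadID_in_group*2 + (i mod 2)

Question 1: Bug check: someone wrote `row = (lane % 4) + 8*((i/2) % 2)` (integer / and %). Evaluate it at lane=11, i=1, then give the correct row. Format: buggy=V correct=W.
buggy=3 correct=2

`(lane % 4) + 8*((i/2) % 2)`[11,1]→3
lane 11→11/4=2, 11 mod 4=3
i=1  r:2+0→2  c:2·3+1→7
row: 3 vs 2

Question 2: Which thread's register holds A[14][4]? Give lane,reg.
26,2

r=14→G=6,rhi=1  c=4→T=2,p=0
L=6*4+2=26  i=1*2+0=2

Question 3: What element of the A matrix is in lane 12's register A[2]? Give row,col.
11,0

12: g=3,t=0
[2] (3+8,0*2+0) = (11,0)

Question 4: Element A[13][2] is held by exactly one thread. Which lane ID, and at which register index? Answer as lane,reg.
r=13⇒gr=5,Rb=1  c=2⇒th=1,odd=0
L=5*4+1=21  i=1*2+0=2

21,2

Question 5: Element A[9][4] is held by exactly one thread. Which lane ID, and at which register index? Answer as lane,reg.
6,2

r=9⇒gr=1,Rb=1  c=4⇒th=2,odd=0
L=1*4+2=6  i=1*2+0=2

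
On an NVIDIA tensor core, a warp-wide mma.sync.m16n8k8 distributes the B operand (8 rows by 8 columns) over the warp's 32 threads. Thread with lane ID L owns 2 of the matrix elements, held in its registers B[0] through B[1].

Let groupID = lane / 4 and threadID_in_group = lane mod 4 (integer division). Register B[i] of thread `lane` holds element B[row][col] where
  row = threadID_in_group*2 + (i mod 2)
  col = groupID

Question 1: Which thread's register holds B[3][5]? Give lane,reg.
c=5⇒gr=5  r=3⇒th=1,odd=1
L=5*4+1=21  i=1=1

21,1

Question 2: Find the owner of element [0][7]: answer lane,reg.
c=7⇒gr=7  r=0⇒th=0,odd=0
L=7*4+0=28  i=0=0

28,0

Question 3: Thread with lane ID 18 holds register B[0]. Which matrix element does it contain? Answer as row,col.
4,4

18: gr=4,th=2
[0] (2*2+0,4) = (4,4)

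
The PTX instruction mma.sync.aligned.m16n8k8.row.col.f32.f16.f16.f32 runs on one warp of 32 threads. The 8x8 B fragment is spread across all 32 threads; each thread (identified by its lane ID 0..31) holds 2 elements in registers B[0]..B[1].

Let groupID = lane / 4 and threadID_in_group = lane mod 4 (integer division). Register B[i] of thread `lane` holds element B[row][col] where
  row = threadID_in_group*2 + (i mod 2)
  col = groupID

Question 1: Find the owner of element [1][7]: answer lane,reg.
28,1

c=7→G=7  r=1→T=0,p=1
L=7*4+0=28  i=1=1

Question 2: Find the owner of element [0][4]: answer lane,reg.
c=4->g=4  r=0->t=0,b0=0
L=4*4+0=16  i=0=0

16,0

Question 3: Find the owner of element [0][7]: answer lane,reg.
28,0

c=7->g=7  r=0->t=0,b0=0
L=7*4+0=28  i=0=0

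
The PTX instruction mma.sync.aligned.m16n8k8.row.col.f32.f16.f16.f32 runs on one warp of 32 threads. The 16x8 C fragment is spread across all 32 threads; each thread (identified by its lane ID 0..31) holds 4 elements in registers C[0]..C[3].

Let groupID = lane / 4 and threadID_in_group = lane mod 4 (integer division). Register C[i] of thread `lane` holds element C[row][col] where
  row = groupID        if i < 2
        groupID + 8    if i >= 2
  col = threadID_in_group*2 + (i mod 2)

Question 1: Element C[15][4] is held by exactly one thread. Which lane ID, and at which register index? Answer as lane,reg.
r:15=>grp=7,rB=1  c:4=>tig=2,lo=0
L=7*4+2=30  i=1*2+0=2

30,2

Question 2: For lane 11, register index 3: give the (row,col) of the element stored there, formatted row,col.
10,7

lane 11: grp=2 (11/4), tig=3 (11%4)
i=3: r=2+8=10, c=3*2+1=7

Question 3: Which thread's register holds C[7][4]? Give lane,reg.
30,0

r=7⇒gr=7,Rb=0  c=4⇒th=2,odd=0
L=7*4+2=30  i=0*2+0=0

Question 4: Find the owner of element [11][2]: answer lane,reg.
13,2

r:11=>grp=3,rB=1  c:2=>tig=1,lo=0
L=3*4+1=13  i=1*2+0=2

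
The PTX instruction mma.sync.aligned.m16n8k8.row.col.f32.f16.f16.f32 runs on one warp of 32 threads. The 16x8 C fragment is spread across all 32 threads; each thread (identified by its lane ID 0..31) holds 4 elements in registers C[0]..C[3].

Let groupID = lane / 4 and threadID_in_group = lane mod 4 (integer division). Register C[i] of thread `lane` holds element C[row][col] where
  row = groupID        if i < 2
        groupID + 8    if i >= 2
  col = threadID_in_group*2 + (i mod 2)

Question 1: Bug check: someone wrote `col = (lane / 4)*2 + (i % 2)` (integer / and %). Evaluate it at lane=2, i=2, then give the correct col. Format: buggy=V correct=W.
buggy=0 correct=4

`(lane / 4)*2 + (i % 2)`[2,2]⇒0
lane 2: gr=0 (2/4), th=2 (2%4)
i=2: r=0+8=8, c=2*2+0=4
col: 0 vs 4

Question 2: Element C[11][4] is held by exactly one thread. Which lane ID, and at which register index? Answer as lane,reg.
14,2

r=11→G=3,rhi=1  c=4→T=2,p=0
L=3*4+2=14  i=1*2+0=2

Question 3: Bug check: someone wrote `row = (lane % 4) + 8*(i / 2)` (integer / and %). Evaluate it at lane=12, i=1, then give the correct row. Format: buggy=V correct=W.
buggy=0 correct=3

`(lane % 4) + 8*(i / 2)`[12,1]->0
L=12->g=12>>2=3, t=12&3=0
[1]->row 3+0=3  col 0·2+1=1
row: 0 vs 3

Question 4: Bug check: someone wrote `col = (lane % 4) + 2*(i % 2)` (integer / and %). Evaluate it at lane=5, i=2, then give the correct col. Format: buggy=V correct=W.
`(lane % 4) + 2*(i % 2)`[5,2]⇒1
lane 5: gr=1 (5/4), th=1 (5%4)
i=2: r=1+8=9, c=1*2+0=2
col: 1 vs 2

buggy=1 correct=2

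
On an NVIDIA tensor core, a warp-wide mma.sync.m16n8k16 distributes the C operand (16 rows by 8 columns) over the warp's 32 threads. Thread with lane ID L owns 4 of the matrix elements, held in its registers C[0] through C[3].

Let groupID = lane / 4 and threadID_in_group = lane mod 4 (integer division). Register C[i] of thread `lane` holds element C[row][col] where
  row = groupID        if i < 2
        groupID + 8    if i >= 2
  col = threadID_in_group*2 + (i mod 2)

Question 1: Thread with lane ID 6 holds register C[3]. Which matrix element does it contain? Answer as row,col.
9,5

lane 6: gid=1 (6/4), tid=2 (6%4)
i=3: r=1+8=9, c=2*2+1=5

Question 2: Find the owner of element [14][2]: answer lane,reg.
25,2

r:14=>grp=6,rB=1  c:2=>tig=1,lo=0
L=6*4+1=25  i=1*2+0=2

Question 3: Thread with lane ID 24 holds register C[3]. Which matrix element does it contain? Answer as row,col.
24: gid=6,tid=0
[3] (6+8,0*2+1) = (14,1)

14,1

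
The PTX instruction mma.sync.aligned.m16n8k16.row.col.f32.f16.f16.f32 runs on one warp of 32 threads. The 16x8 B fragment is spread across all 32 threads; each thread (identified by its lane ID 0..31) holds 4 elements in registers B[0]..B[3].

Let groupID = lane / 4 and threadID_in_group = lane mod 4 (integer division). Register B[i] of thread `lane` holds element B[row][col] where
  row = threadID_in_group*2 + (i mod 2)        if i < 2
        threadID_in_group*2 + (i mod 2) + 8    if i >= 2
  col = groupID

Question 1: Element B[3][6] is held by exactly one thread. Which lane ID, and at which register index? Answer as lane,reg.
c: 6->gid=6  r: 3->r8=0,tid=1,i&1=1
L=6*4+1=25  i=0*2+1=1

25,1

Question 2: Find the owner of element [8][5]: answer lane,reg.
20,2

c:5=>grp=5  r:8=>rB=1,tig=0,lo=0
L=5*4+0=20  i=1*2+0=2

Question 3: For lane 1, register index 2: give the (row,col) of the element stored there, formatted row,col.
10,0

lane 1: g=0 (1/4), t=1 (1%4)
i=2: r=1*2+0+8=10, c=g=0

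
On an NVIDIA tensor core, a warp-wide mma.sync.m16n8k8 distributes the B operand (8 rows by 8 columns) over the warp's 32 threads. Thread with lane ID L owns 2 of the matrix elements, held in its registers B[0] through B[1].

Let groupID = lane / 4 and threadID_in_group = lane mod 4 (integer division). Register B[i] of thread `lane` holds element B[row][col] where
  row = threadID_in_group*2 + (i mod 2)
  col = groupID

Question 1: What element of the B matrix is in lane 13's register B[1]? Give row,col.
lane 13->13/4=3, 13 mod 4=1
i=1  r:2·1+1->3  c:3

3,3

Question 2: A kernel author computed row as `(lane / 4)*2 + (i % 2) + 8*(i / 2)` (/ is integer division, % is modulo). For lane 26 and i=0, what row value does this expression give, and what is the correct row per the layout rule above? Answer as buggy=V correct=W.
buggy=12 correct=4

`(lane / 4)*2 + (i % 2) + 8*(i / 2)`[26,0]->12
lane 26: g=6 (26/4), t=2 (26%4)
i=0: r=2*2+0=4, c=g=6
row: 12 vs 4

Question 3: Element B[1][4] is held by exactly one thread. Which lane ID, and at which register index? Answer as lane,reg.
16,1

c=4⇒gr=4  r=1⇒th=0,odd=1
L=4*4+0=16  i=1=1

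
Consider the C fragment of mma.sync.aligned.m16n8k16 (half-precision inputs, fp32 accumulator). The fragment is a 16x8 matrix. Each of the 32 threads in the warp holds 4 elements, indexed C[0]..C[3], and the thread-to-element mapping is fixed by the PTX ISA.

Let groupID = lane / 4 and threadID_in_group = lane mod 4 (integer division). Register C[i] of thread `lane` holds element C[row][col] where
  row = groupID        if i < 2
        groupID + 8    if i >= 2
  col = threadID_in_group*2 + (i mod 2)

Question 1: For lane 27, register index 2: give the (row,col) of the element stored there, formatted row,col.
14,6

27: G=6,T=3
[2] (6+8,3*2+0) = (14,6)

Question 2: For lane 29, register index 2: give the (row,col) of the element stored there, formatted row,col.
15,2

lane 29→29/4=7, 29 mod 4=1
i=2  r:7+8→15  c:2·1+0→2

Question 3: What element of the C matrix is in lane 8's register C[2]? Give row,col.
10,0

L=8→G=8>>2=2, T=8&3=0
[2]→row 2+8=10  col 0·2+0=0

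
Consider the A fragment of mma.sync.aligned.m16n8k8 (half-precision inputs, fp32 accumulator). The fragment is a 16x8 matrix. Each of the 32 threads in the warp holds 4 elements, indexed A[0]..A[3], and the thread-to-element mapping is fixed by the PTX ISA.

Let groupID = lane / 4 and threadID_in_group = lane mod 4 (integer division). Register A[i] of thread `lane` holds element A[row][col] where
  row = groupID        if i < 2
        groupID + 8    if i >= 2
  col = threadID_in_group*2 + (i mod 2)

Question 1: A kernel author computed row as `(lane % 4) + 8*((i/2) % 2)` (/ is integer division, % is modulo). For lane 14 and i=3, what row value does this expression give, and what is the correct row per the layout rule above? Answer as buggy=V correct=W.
buggy=10 correct=11

`(lane % 4) + 8*((i/2) % 2)`[14,3]=>10
lane 14=>14/4=3, 14 mod 4=2
i=3  r:3+8=>11  c:2·2+1=>5
row: 10 vs 11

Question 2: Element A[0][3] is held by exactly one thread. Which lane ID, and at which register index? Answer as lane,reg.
1,1

r=0⇒gr=0,Rb=0  c=3⇒th=1,odd=1
L=0*4+1=1  i=0*2+1=1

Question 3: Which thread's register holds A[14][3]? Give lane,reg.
25,3

r=14→G=6,rhi=1  c=3→T=1,p=1
L=6*4+1=25  i=1*2+1=3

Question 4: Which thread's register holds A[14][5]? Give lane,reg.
r:14=>grp=6,rB=1  c:5=>tig=2,lo=1
L=6*4+2=26  i=1*2+1=3

26,3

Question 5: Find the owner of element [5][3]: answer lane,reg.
r: 5->gid=5,r8=0  c: 3->tid=1,i&1=1
L=5*4+1=21  i=0*2+1=1

21,1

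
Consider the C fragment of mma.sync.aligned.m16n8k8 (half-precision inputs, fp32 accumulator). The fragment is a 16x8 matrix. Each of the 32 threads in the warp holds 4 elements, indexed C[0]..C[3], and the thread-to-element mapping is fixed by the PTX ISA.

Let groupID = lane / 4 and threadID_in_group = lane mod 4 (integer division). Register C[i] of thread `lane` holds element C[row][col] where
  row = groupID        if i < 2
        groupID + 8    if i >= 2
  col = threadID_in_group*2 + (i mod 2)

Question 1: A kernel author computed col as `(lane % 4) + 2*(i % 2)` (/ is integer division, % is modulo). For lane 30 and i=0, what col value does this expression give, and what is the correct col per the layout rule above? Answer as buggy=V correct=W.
`(lane % 4) + 2*(i % 2)`[30,0]→2
L=30→G=30>>2=7, T=30&3=2
[0]→row 7+0=7  col 2·2+0=4
col: 2 vs 4

buggy=2 correct=4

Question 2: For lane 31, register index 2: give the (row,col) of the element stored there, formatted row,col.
lane 31→31/4=7, 31 mod 4=3
i=2  r:7+8→15  c:2·3+0→6

15,6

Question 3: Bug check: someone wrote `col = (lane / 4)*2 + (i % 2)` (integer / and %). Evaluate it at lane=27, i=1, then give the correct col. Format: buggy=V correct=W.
buggy=13 correct=7

`(lane / 4)*2 + (i % 2)`[27,1]->13
27: gid=6,tid=3
[1] (6+0,3*2+1) = (6,7)
col: 13 vs 7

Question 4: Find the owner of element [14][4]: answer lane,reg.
26,2

r=14->g=6,rb=1  c=4->t=2,b0=0
L=6*4+2=26  i=1*2+0=2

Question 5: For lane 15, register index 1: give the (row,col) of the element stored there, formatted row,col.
lane 15→15/4=3, 15 mod 4=3
i=1  r:3+0→3  c:2·3+1→7

3,7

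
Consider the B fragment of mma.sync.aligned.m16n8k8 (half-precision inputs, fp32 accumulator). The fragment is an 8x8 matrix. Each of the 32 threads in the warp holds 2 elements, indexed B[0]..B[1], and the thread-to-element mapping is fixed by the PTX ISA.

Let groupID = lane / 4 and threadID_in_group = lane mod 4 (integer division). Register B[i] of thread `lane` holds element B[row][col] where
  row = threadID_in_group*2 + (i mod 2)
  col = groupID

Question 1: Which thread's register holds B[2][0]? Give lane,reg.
c=0->g=0  r=2->t=1,b0=0
L=0*4+1=1  i=0=0

1,0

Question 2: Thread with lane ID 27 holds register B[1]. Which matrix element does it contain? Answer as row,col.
7,6

lane 27->27/4=6, 27 mod 4=3
i=1  r:2·3+1->7  c:6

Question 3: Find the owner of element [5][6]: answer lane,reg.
26,1

c=6→G=6  r=5→T=2,p=1
L=6*4+2=26  i=1=1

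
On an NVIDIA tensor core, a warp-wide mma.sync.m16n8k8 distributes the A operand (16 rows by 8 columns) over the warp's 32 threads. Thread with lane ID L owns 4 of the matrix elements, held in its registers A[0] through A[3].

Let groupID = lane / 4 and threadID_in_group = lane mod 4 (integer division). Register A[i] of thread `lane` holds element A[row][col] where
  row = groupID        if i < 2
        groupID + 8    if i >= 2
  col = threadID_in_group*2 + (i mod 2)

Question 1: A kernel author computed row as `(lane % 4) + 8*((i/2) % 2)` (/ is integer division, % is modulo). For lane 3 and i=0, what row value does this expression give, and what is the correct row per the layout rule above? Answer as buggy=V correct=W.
`(lane % 4) + 8*((i/2) % 2)`[3,0]→3
lane 3→3/4=0, 3 mod 4=3
i=0  r:0+0→0  c:2·3+0→6
row: 3 vs 0

buggy=3 correct=0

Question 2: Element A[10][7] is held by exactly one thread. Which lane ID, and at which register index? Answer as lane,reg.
r:10=>grp=2,rB=1  c:7=>tig=3,lo=1
L=2*4+3=11  i=1*2+1=3

11,3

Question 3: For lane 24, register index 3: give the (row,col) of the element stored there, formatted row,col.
14,1

lane 24->24/4=6, 24 mod 4=0
i=3  r:6+8->14  c:2·0+1->1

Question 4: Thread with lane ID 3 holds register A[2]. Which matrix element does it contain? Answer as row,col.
L=3⇒gr=3>>2=0, th=3&3=3
[2]⇒row 0+8=8  col 3·2+0=6

8,6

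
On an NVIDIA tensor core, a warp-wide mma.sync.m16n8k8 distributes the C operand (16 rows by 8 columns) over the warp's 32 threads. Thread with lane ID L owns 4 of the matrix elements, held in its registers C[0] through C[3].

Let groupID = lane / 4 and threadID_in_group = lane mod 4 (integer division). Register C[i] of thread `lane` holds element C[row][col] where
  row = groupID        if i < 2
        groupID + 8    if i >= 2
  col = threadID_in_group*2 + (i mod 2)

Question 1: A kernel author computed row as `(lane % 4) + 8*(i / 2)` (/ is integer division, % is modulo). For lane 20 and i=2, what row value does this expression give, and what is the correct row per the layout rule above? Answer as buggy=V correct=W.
buggy=8 correct=13

`(lane % 4) + 8*(i / 2)`[20,2]⇒8
L=20⇒gr=20>>2=5, th=20&3=0
[2]⇒row 5+8=13  col 0·2+0=0
row: 8 vs 13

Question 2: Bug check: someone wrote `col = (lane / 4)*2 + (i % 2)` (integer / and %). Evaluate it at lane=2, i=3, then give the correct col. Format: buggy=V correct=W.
`(lane / 4)*2 + (i % 2)`[2,3]⇒1
2: gr=0,th=2
[3] (0+8,2*2+1) = (8,5)
col: 1 vs 5

buggy=1 correct=5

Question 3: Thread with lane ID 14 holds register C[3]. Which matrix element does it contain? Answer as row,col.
11,5

lane 14: gr=3 (14/4), th=2 (14%4)
i=3: r=3+8=11, c=2*2+1=5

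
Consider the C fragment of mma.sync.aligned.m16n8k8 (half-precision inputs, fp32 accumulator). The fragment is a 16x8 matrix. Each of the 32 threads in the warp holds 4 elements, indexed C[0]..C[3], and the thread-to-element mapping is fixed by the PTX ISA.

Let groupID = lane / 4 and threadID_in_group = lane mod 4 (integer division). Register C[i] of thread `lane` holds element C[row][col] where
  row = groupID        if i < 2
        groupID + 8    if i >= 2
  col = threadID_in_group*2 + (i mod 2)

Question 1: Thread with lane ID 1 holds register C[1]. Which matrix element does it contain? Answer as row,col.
L=1=>grp=1>>2=0, tig=1&3=1
[1]=>row 0+0=0  col 1·2+1=3

0,3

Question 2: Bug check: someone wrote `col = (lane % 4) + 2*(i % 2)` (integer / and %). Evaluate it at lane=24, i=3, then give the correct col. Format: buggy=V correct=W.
buggy=2 correct=1

`(lane % 4) + 2*(i % 2)`[24,3]->2
lane 24->24/4=6, 24 mod 4=0
i=3  r:6+8->14  c:2·0+1->1
col: 2 vs 1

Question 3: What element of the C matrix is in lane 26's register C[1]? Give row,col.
26: grp=6,tig=2
[1] (6+0,2*2+1) = (6,5)

6,5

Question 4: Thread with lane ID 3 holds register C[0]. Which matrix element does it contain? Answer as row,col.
3: g=0,t=3
[0] (0+0,3*2+0) = (0,6)

0,6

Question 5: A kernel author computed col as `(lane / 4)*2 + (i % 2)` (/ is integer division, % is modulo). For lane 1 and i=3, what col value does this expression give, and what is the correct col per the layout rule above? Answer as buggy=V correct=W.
buggy=1 correct=3

`(lane / 4)*2 + (i % 2)`[1,3]⇒1
1: gr=0,th=1
[3] (0+8,1*2+1) = (8,3)
col: 1 vs 3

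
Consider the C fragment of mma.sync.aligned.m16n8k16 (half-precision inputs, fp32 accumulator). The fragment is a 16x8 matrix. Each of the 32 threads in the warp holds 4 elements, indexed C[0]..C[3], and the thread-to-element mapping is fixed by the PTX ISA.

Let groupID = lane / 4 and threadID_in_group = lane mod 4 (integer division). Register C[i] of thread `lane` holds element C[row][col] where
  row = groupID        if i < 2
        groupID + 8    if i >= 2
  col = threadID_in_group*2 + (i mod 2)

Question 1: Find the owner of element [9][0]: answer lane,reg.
r=9→G=1,rhi=1  c=0→T=0,p=0
L=1*4+0=4  i=1*2+0=2

4,2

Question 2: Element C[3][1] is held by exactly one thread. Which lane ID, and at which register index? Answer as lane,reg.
r: 3->gid=3,r8=0  c: 1->tid=0,i&1=1
L=3*4+0=12  i=0*2+1=1

12,1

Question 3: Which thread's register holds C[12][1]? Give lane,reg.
16,3

r=12⇒gr=4,Rb=1  c=1⇒th=0,odd=1
L=4*4+0=16  i=1*2+1=3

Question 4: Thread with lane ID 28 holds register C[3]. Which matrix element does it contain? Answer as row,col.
15,1

L=28→G=28>>2=7, T=28&3=0
[3]→row 7+8=15  col 0·2+1=1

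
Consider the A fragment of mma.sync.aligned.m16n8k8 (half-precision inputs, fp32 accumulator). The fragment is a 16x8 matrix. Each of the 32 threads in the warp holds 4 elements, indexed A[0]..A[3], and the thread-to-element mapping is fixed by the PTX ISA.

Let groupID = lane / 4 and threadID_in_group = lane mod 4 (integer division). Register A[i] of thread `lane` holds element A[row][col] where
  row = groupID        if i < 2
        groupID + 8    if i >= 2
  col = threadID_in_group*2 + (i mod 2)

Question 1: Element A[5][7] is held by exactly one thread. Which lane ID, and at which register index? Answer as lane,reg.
23,1

r=5→G=5,rhi=0  c=7→T=3,p=1
L=5*4+3=23  i=0*2+1=1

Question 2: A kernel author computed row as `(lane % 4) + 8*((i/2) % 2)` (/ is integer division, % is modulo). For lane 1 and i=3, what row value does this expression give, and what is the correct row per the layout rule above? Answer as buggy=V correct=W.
buggy=9 correct=8

`(lane % 4) + 8*((i/2) % 2)`[1,3]=>9
1: grp=0,tig=1
[3] (0+8,1*2+1) = (8,3)
row: 9 vs 8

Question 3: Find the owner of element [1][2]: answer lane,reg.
5,0

r: 1->gid=1,r8=0  c: 2->tid=1,i&1=0
L=1*4+1=5  i=0*2+0=0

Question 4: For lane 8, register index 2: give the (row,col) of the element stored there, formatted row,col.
8: grp=2,tig=0
[2] (2+8,0*2+0) = (10,0)

10,0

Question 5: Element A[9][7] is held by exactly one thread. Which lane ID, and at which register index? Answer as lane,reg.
7,3

r: 9->gid=1,r8=1  c: 7->tid=3,i&1=1
L=1*4+3=7  i=1*2+1=3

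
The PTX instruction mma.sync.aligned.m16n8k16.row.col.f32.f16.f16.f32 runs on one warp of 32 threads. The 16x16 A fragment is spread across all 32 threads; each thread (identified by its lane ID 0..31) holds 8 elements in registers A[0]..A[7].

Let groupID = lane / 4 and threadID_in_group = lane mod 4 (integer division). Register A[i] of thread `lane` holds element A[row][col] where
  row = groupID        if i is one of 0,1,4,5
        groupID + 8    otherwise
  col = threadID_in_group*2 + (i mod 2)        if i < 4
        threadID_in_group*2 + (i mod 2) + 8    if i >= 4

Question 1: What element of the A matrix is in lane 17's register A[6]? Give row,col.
12,10

L=17=>grp=17>>2=4, tig=17&3=1
[6]=>row 4+8=12  col 1·2+0+8=10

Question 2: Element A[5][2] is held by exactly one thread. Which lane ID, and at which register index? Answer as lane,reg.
21,0

r=5→G=5,rhi=0  c=2→chi=0,T=1,p=0
L=5*4+1=21  i=0*4+0*2+0=0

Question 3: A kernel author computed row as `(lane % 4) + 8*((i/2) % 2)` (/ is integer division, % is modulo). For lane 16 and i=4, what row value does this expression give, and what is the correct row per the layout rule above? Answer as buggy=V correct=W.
`(lane % 4) + 8*((i/2) % 2)`[16,4]->0
lane 16->16/4=4, 16 mod 4=0
i=4  r:4+0->4  c:2·0+0+8->8
row: 0 vs 4

buggy=0 correct=4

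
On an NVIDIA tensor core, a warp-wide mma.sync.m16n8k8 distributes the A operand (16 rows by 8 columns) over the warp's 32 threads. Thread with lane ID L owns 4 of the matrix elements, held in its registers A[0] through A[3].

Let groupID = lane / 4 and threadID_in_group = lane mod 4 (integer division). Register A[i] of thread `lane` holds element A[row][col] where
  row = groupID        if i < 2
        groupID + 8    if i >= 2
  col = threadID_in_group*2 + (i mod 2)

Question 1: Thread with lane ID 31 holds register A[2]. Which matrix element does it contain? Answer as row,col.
15,6

lane 31→31/4=7, 31 mod 4=3
i=2  r:7+8→15  c:2·3+0→6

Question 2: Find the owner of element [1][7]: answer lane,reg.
r=1⇒gr=1,Rb=0  c=7⇒th=3,odd=1
L=1*4+3=7  i=0*2+1=1

7,1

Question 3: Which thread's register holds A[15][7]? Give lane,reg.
r=15⇒gr=7,Rb=1  c=7⇒th=3,odd=1
L=7*4+3=31  i=1*2+1=3

31,3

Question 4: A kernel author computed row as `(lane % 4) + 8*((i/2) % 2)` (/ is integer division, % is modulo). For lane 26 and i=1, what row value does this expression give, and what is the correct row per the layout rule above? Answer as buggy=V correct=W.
`(lane % 4) + 8*((i/2) % 2)`[26,1]⇒2
lane 26: gr=6 (26/4), th=2 (26%4)
i=1: r=6+0=6, c=2*2+1=5
row: 2 vs 6

buggy=2 correct=6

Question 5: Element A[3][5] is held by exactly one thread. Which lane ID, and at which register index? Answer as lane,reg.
r: 3->gid=3,r8=0  c: 5->tid=2,i&1=1
L=3*4+2=14  i=0*2+1=1

14,1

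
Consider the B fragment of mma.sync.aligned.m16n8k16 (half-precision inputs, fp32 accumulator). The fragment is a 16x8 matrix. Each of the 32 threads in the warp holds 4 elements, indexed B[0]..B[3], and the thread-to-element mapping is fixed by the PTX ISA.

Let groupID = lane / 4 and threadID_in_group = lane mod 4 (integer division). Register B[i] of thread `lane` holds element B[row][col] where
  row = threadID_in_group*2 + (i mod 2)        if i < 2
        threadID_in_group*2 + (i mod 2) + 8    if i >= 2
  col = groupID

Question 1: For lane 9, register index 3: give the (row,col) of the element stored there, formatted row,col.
11,2

lane 9->9/4=2, 9 mod 4=1
i=3  r:2·1+1+8->11  c:2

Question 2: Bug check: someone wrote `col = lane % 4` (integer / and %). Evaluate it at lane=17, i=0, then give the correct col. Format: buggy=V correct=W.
buggy=1 correct=4

`lane % 4`[17,0]->1
L=17->gid=17>>2=4, tid=17&3=1
[0]->row 1·2+0+0=2  col gid=4
col: 1 vs 4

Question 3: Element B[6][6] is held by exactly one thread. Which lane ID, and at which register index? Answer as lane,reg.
c=6->g=6  r=6->rb=0,t=3,b0=0
L=6*4+3=27  i=0*2+0=0

27,0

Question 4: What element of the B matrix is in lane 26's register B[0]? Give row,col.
L=26->gid=26>>2=6, tid=26&3=2
[0]->row 2·2+0+0=4  col gid=6

4,6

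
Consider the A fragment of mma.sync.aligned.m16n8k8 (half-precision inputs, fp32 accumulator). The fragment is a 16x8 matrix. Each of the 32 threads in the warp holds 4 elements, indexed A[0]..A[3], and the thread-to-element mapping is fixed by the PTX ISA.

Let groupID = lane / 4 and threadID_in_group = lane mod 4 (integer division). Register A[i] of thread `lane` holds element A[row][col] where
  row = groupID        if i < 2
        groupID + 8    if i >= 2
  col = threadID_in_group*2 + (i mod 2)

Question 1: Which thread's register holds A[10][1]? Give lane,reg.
r:10=>grp=2,rB=1  c:1=>tig=0,lo=1
L=2*4+0=8  i=1*2+1=3

8,3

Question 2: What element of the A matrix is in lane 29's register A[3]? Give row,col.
lane 29⇒29/4=7, 29 mod 4=1
i=3  r:7+8⇒15  c:2·1+1⇒3

15,3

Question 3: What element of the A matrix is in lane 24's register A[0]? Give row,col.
lane 24→24/4=6, 24 mod 4=0
i=0  r:6+0→6  c:2·0+0→0

6,0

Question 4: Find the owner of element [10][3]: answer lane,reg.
9,3

r=10->g=2,rb=1  c=3->t=1,b0=1
L=2*4+1=9  i=1*2+1=3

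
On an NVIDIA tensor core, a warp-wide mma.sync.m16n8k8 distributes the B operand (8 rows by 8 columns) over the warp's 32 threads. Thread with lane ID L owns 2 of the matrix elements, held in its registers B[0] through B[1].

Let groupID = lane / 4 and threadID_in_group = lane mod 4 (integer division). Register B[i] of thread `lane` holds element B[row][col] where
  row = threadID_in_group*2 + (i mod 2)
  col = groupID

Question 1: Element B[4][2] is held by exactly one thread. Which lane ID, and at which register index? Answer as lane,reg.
c=2→G=2  r=4→T=2,p=0
L=2*4+2=10  i=0=0

10,0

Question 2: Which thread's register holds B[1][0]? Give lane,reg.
c=0⇒gr=0  r=1⇒th=0,odd=1
L=0*4+0=0  i=1=1

0,1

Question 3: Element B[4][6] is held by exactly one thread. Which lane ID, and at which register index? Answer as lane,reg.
26,0

c=6⇒gr=6  r=4⇒th=2,odd=0
L=6*4+2=26  i=0=0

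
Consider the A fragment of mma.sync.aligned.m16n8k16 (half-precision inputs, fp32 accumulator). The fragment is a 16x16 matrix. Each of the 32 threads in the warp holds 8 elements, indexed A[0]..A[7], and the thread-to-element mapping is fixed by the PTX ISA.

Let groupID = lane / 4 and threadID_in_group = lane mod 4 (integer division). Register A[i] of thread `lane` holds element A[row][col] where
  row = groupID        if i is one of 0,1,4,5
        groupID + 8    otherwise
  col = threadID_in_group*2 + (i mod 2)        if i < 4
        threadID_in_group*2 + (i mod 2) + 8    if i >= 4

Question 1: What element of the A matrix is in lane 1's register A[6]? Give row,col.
L=1->gid=1>>2=0, tid=1&3=1
[6]->row 0+8=8  col 1·2+0+8=10

8,10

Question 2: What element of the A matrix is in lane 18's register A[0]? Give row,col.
4,4

18: grp=4,tig=2
[0] (4+0,2*2+0+0) = (4,4)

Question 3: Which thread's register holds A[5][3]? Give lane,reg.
21,1

r=5→G=5,rhi=0  c=3→chi=0,T=1,p=1
L=5*4+1=21  i=0*4+0*2+1=1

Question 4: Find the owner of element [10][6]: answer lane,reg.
11,2

r:10=>grp=2,rB=1  c:6=>cB=0,tig=3,lo=0
L=2*4+3=11  i=0*4+1*2+0=2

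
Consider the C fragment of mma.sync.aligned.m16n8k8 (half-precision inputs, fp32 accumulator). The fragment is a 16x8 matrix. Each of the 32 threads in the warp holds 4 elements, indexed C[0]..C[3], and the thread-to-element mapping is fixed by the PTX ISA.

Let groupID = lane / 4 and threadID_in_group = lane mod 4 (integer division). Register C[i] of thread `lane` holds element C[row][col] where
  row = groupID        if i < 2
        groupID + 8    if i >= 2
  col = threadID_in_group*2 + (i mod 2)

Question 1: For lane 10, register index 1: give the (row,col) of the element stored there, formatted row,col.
2,5

lane 10: gr=2 (10/4), th=2 (10%4)
i=1: r=2+0=2, c=2*2+1=5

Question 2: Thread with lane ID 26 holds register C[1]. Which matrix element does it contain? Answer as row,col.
lane 26⇒26/4=6, 26 mod 4=2
i=1  r:6+0⇒6  c:2·2+1⇒5

6,5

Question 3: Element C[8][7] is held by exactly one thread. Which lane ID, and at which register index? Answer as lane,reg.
3,3

r=8→G=0,rhi=1  c=7→T=3,p=1
L=0*4+3=3  i=1*2+1=3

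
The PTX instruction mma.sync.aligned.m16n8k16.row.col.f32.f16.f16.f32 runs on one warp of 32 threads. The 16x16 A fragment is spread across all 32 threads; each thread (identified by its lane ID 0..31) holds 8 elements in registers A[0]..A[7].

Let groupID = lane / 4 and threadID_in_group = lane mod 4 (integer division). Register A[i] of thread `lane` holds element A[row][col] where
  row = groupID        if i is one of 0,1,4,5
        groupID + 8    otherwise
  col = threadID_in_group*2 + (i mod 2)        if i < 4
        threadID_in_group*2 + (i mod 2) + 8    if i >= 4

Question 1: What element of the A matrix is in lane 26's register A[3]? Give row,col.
L=26->g=26>>2=6, t=26&3=2
[3]->row 6+8=14  col 2·2+1+0=5

14,5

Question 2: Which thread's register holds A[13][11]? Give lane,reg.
r: 13->gid=5,r8=1  c: 11->c8=1,tid=1,i&1=1
L=5*4+1=21  i=1*4+1*2+1=7

21,7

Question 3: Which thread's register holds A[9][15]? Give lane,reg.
7,7

r: 9->gid=1,r8=1  c: 15->c8=1,tid=3,i&1=1
L=1*4+3=7  i=1*4+1*2+1=7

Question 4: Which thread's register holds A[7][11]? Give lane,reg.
r:7=>grp=7,rB=0  c:11=>cB=1,tig=1,lo=1
L=7*4+1=29  i=1*4+0*2+1=5

29,5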